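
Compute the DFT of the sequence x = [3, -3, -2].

X[k] = Σ(n=0 to 2) x[n] · ω_3^(nk)
where ω_3 = e^(-2πi/3)

Computing each X[k]:
X[0] = -2
X[1] = 5.5000+0.8660i
X[2] = 5.5000-0.8660i

X = [-2, 5.5000+0.8660i, 5.5000-0.8660i]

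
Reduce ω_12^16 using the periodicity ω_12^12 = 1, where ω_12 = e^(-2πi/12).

Since ω_12^12 = 1, powers reduce modulo 12.
16 mod 12 = 4
So ω_12^16 = ω_12^4 = e^(-2πi·4/12)

ω_12^16 = ω_12^4 = -0.5000-0.8660i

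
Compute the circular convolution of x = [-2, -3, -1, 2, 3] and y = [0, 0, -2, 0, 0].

(x ⊛ y)[n] = Σ(m=0 to 4) x[m] · y[(n-m) mod 5]

Computing each output sample:
(x ⊛ y)[0] = -4
(x ⊛ y)[1] = -6
(x ⊛ y)[2] = 4
(x ⊛ y)[3] = 6
(x ⊛ y)[4] = 2

x ⊛ y = [-4, -6, 4, 6, 2]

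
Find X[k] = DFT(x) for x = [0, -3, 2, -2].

X[k] = Σ(n=0 to 3) x[n] · ω_4^(nk)
where ω_4 = e^(-2πi/4)

Computing each X[k]:
X[0] = -3
X[1] = -2+1i
X[2] = 7
X[3] = -2-1i

X = [-3, -2+1i, 7, -2-1i]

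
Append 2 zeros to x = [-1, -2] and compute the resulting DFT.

Original 2-point DFT: [-3, 1]
Zero-padded 4-point DFT provides frequency interpolation.

DFT_4([x, 0, ...]) = [-3, -1+2i, 1, -1-2i]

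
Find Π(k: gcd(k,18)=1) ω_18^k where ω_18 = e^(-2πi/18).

The primitive 18th roots of unity are ω_18^k for k coprime to 18: k ∈ {1, 5, 7, 11, 13, 17}
Their product equals the constant term of the cyclotomic polynomial Φ_18(x) up to sign.
For n ≥ 3, the product of all primitive nth roots of unity is 1. (For n=1 it is 1; for n=2 it is -1.)

1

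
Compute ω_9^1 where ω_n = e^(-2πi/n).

ω_9^1 = e^(-2πi·1/9)
= cos(-2π·1/9) + i·sin(-2π·1/9)
= cos(-2π/9) + i·sin(-2π/9)

ω_9^1 = cos(-2π/9) + i·sin(-2π/9) = 0.7660-0.6428i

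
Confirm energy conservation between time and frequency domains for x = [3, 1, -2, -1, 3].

Time domain:
Σ|x[n]|² = |3|² + |1|² + |-2|² + |-1|² + |3|² = 24.0000

Frequency domain:
(1/5)Σ|X[k]|² = (1/5)(|4|² + |6.6631+2.4899i|² + |-1.1631+0.2245i|² + |-1.1631-0.2245i|² + |6.6631-2.4899i|²) = (1/5)·120.0000 = 24.0000

Both sides agree, confirming Parseval's theorem.

Σ|x[n]|² = (1/N)Σ|X[k]|² = 24.0000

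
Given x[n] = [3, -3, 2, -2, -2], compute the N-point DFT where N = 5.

X[k] = Σ(n=0 to 4) x[n] · ω_5^(nk)
where ω_5 = e^(-2πi/5)

Computing each X[k]:
X[0] = -2
X[1] = 1.4549-1.4001i
X[2] = 7.0451+4.3920i
X[3] = 7.0451-4.3920i
X[4] = 1.4549+1.4001i

X = [-2, 1.4549-1.4001i, 7.0451+4.3920i, 7.0451-4.3920i, 1.4549+1.4001i]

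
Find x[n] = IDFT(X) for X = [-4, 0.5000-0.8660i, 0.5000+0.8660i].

x[n] = (1/3) Σ(k=0 to 2) X[k] · e^(2πikn/3)

Computing each x[n]:
x[0] = -1
x[1] = -1
x[2] = -2

x = [-1, -1, -2]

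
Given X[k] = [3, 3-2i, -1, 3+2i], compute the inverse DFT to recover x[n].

x[n] = (1/4) Σ(k=0 to 3) X[k] · e^(2πikn/4)

Computing each x[n]:
x[0] = 2
x[1] = 2
x[2] = -1
x[3] = 0

x = [2, 2, -1, 0]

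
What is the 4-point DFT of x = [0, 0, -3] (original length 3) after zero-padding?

Original 3-point DFT: [-3, 1.5000-2.5981i, 1.5000+2.5981i]
Zero-padded 4-point DFT provides frequency interpolation.

DFT_4([x, 0, ...]) = [-3, 3, -3, 3]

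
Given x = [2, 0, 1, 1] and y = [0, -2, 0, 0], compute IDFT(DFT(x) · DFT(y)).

(x ⊛ y)[n] = Σ(m=0 to 3) x[m] · y[(n-m) mod 4]

Computing each output sample:
(x ⊛ y)[0] = -2
(x ⊛ y)[1] = -4
(x ⊛ y)[2] = 0
(x ⊛ y)[3] = -2

x ⊛ y = [-2, -4, 0, -2]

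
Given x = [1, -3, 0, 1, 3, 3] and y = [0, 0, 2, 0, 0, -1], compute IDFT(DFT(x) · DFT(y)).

(x ⊛ y)[n] = Σ(m=0 to 5) x[m] · y[(n-m) mod 6]

Computing each output sample:
(x ⊛ y)[0] = 9
(x ⊛ y)[1] = 6
(x ⊛ y)[2] = 1
(x ⊛ y)[3] = -9
(x ⊛ y)[4] = -3
(x ⊛ y)[5] = 1

x ⊛ y = [9, 6, 1, -9, -3, 1]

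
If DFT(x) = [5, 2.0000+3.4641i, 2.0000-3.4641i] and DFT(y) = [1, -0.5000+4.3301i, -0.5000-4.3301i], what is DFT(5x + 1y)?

By linearity: DFT(5x + 1y) = 5·DFT(x) + 1·DFT(y)
= 5·[5, 2.0000+3.4641i, 2.0000-3.4641i] + 1·[1, -0.5000+4.3301i, -0.5000-4.3301i]

Computing element-wise:
Z[0] = 5·(5) + 1·(1) = 26
Z[1] = 5·(2.0000+3.4641i) + 1·(-0.5000+4.3301i) = 9.5000+21.6506i
Z[2] = 5·(2.0000-3.4641i) + 1·(-0.5000-4.3301i) = 9.5000-21.6506i

DFT(5x + 1y) = 5·X + 1·Y = [26, 9.5000+21.6506i, 9.5000-21.6506i]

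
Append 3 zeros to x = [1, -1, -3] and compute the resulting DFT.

Original 3-point DFT: [-3, 3.0000-1.7321i, 3.0000+1.7321i]
Zero-padded 6-point DFT provides frequency interpolation.

DFT_6([x, 0, ...]) = [-3, 2.0000+3.4641i, 3.0000-1.7321i, -1, 3.0000+1.7321i, 2.0000-3.4641i]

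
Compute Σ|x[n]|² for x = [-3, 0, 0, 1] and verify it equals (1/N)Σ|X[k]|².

Time domain:
Σ|x[n]|² = |-3|² + |0|² + |0|² + |1|² = 10.0000

Frequency domain:
(1/4)Σ|X[k]|² = (1/4)(|-2|² + |-3+1i|² + |-4|² + |-3-1i|²) = (1/4)·40.0000 = 10.0000

Both sides agree, confirming Parseval's theorem.

Σ|x[n]|² = (1/N)Σ|X[k]|² = 10.0000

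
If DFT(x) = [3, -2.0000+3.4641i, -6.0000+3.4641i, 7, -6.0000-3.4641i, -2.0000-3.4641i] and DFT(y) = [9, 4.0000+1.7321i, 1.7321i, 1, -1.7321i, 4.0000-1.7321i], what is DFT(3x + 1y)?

By linearity: DFT(3x + 1y) = 3·DFT(x) + 1·DFT(y)
= 3·[3, -2.0000+3.4641i, -6.0000+3.4641i, 7, -6.0000-3.4641i, -2.0000-3.4641i] + 1·[9, 4.0000+1.7321i, 1.7321i, 1, -1.7321i, 4.0000-1.7321i]

Computing element-wise:
Z[0] = 3·(3) + 1·(9) = 18
Z[1] = 3·(-2.0000+3.4641i) + 1·(4.0000+1.7321i) = -2.0000+12.1244i
Z[2] = 3·(-6.0000+3.4641i) + 1·(1.7321i) = -18.0000+12.1244i
Z[3] = 3·(7) + 1·(1) = 22
Z[4] = 3·(-6.0000-3.4641i) + 1·(-1.7321i) = -18.0000-12.1244i
Z[5] = 3·(-2.0000-3.4641i) + 1·(4.0000-1.7321i) = -2.0000-12.1244i

DFT(3x + 1y) = 3·X + 1·Y = [18, -2.0000+12.1244i, -18.0000+12.1244i, 22, -18.0000-12.1244i, -2.0000-12.1244i]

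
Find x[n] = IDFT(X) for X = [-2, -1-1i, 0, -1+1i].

x[n] = (1/4) Σ(k=0 to 3) X[k] · e^(2πikn/4)

Computing each x[n]:
x[0] = -1
x[1] = 0
x[2] = 0
x[3] = -1

x = [-1, 0, 0, -1]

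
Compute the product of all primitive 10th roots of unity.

The primitive 10th roots of unity are ω_10^k for k coprime to 10: k ∈ {1, 3, 7, 9}
Their product equals the constant term of the cyclotomic polynomial Φ_10(x) up to sign.
For n ≥ 3, the product of all primitive nth roots of unity is 1. (For n=1 it is 1; for n=2 it is -1.)

1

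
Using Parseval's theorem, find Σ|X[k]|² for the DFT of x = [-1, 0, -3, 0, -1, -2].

Parseval: Σ|x[n]|² = (1/N)Σ|X[k]|², so Σ|X[k]|² = N·Σ|x[n]|² = 6·15.0000

Σ|X[k]|² = N·Σ|x[n]|² = 6·15.0000 = 90.0000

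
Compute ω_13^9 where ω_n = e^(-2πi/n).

ω_13^9 = e^(-2πi·9/13)
= cos(-2π·9/13) + i·sin(-2π·9/13)
= cos(-18π/13) + i·sin(-18π/13)

ω_13^9 = cos(-18π/13) + i·sin(-18π/13) = -0.3546+0.9350i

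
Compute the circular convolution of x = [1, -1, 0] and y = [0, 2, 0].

(x ⊛ y)[n] = Σ(m=0 to 2) x[m] · y[(n-m) mod 3]

Computing each output sample:
(x ⊛ y)[0] = 0
(x ⊛ y)[1] = 2
(x ⊛ y)[2] = -2

x ⊛ y = [0, 2, -2]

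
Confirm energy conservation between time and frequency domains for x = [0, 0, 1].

Time domain:
Σ|x[n]|² = |0|² + |0|² + |1|² = 1.0000

Frequency domain:
(1/3)Σ|X[k]|² = (1/3)(|1|² + |-0.5000+0.8660i|² + |-0.5000-0.8660i|²) = (1/3)·3.0000 = 1.0000

Both sides agree, confirming Parseval's theorem.

Σ|x[n]|² = (1/N)Σ|X[k]|² = 1.0000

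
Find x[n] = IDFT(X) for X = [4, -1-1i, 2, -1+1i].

x[n] = (1/4) Σ(k=0 to 3) X[k] · e^(2πikn/4)

Computing each x[n]:
x[0] = 1
x[1] = 1
x[2] = 2
x[3] = 0

x = [1, 1, 2, 0]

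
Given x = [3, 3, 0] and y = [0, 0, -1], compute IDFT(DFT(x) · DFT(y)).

(x ⊛ y)[n] = Σ(m=0 to 2) x[m] · y[(n-m) mod 3]

Computing each output sample:
(x ⊛ y)[0] = -3
(x ⊛ y)[1] = 0
(x ⊛ y)[2] = -3

x ⊛ y = [-3, 0, -3]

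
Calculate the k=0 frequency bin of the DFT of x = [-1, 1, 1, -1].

X[0] = Σ(n=0 to 3) x[n] · ω_4^0 = Σ x[n]
= (-1) + (1) + (1) + (-1)

X[0] = 0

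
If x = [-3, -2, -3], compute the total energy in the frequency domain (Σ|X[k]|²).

Parseval: Σ|x[n]|² = (1/N)Σ|X[k]|², so Σ|X[k]|² = N·Σ|x[n]|² = 3·22.0000

Σ|X[k]|² = N·Σ|x[n]|² = 3·22.0000 = 66.0000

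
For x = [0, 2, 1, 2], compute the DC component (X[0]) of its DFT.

X[0] = Σ(n=0 to 3) x[n] · ω_4^0 = Σ x[n]
= (0) + (2) + (1) + (2)

X[0] = 5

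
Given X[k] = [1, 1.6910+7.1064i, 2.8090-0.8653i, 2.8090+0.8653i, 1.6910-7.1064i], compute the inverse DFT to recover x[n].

x[n] = (1/5) Σ(k=0 to 4) X[k] · e^(2πikn/5)

Computing each x[n]:
x[0] = 2
x[1] = -3
x[2] = -2
x[3] = 2
x[4] = 2

x = [2, -3, -2, 2, 2]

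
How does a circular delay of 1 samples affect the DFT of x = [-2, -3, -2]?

Time shift by 1: X_shifted[k] = ω_3^(1k) · X[k]
Shifted x = [-2, -2, -3]

DFT(x[n-1]) = [-7, 0.5000-0.8660i, 0.5000+0.8660i]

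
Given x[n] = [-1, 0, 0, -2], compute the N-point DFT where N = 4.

X[k] = Σ(n=0 to 3) x[n] · ω_4^(nk)
where ω_4 = e^(-2πi/4)

Computing each X[k]:
X[0] = -3
X[1] = -1-2i
X[2] = 1
X[3] = -1+2i

X = [-3, -1-2i, 1, -1+2i]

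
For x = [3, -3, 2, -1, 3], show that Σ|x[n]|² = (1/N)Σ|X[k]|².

Time domain:
Σ|x[n]|² = |3|² + |-3|² + |2|² + |-1|² + |3|² = 32.0000

Frequency domain:
(1/5)Σ|X[k]|² = (1/5)(|4|² + |2.1910+3.9430i|² + |3.3090+6.3799i|² + |3.3090-6.3799i|² + |2.1910-3.9430i|²) = (1/5)·160.0000 = 32.0000

Both sides agree, confirming Parseval's theorem.

Σ|x[n]|² = (1/N)Σ|X[k]|² = 32.0000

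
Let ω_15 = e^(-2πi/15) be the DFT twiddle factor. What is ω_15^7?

ω_15^7 = e^(-2πi·7/15)
= cos(-2π·7/15) + i·sin(-2π·7/15)
= cos(-14π/15) + i·sin(-14π/15)

ω_15^7 = cos(-14π/15) + i·sin(-14π/15) = -0.9781-0.2079i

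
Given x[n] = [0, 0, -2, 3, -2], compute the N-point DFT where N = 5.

X[k] = Σ(n=0 to 4) x[n] · ω_5^(nk)
where ω_5 = e^(-2πi/5)

Computing each X[k]:
X[0] = -1
X[1] = -1.4271+1.0368i
X[2] = 1.9271-5.9309i
X[3] = 1.9271+5.9309i
X[4] = -1.4271-1.0368i

X = [-1, -1.4271+1.0368i, 1.9271-5.9309i, 1.9271+5.9309i, -1.4271-1.0368i]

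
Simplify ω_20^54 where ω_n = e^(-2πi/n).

Since ω_20^20 = 1, powers reduce modulo 20.
54 mod 20 = 14
So ω_20^54 = ω_20^14 = e^(-2πi·14/20)

ω_20^54 = ω_20^14 = -0.3090+0.9511i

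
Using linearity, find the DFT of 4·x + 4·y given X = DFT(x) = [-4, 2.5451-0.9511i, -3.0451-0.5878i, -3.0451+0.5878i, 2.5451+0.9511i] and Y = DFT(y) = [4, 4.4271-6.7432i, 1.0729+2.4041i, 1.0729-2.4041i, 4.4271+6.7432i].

By linearity: DFT(4x + 4y) = 4·DFT(x) + 4·DFT(y)
= 4·[-4, 2.5451-0.9511i, -3.0451-0.5878i, -3.0451+0.5878i, 2.5451+0.9511i] + 4·[4, 4.4271-6.7432i, 1.0729+2.4041i, 1.0729-2.4041i, 4.4271+6.7432i]

Computing element-wise:
Z[0] = 4·(-4) + 4·(4) = 0
Z[1] = 4·(2.5451-0.9511i) + 4·(4.4271-6.7432i) = 27.8888-30.7772i
Z[2] = 4·(-3.0451-0.5878i) + 4·(1.0729+2.4041i) = -7.8888+7.2652i
Z[3] = 4·(-3.0451+0.5878i) + 4·(1.0729-2.4041i) = -7.8888-7.2652i
Z[4] = 4·(2.5451+0.9511i) + 4·(4.4271+6.7432i) = 27.8888+30.7772i

DFT(4x + 4y) = 4·X + 4·Y = [0, 27.8888-30.7772i, -7.8888+7.2652i, -7.8888-7.2652i, 27.8888+30.7772i]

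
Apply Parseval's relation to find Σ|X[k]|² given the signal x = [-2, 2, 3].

Parseval: Σ|x[n]|² = (1/N)Σ|X[k]|², so Σ|X[k]|² = N·Σ|x[n]|² = 3·17.0000

Σ|X[k]|² = N·Σ|x[n]|² = 3·17.0000 = 51.0000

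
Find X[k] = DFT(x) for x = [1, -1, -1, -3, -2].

X[k] = Σ(n=0 to 4) x[n] · ω_5^(nk)
where ω_5 = e^(-2πi/5)

Computing each X[k]:
X[0] = -6
X[1] = 3.3090-2.1266i
X[2] = 2.1910+1.3143i
X[3] = 2.1910-1.3143i
X[4] = 3.3090+2.1266i

X = [-6, 3.3090-2.1266i, 2.1910+1.3143i, 2.1910-1.3143i, 3.3090+2.1266i]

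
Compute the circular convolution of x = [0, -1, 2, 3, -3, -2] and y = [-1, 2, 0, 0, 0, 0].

(x ⊛ y)[n] = Σ(m=0 to 5) x[m] · y[(n-m) mod 6]

Computing each output sample:
(x ⊛ y)[0] = -4
(x ⊛ y)[1] = 1
(x ⊛ y)[2] = -4
(x ⊛ y)[3] = 1
(x ⊛ y)[4] = 9
(x ⊛ y)[5] = -4

x ⊛ y = [-4, 1, -4, 1, 9, -4]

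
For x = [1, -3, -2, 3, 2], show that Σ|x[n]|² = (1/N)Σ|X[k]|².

Time domain:
Σ|x[n]|² = |1|² + |-3|² + |-2|² + |3|² + |2|² = 27.0000

Frequency domain:
(1/5)Σ|X[k]|² = (1/5)(|1|² + |-0.1180+7.6942i|² + |2.1180-1.8164i|² + |2.1180+1.8164i|² + |-0.1180-7.6942i|²) = (1/5)·135.0000 = 27.0000

Both sides agree, confirming Parseval's theorem.

Σ|x[n]|² = (1/N)Σ|X[k]|² = 27.0000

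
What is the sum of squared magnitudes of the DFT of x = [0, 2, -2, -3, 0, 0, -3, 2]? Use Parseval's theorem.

Parseval: Σ|x[n]|² = (1/N)Σ|X[k]|², so Σ|X[k]|² = N·Σ|x[n]|² = 8·30.0000

Σ|X[k]|² = N·Σ|x[n]|² = 8·30.0000 = 240.0000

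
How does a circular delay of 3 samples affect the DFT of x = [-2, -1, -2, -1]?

Time shift by 3: X_shifted[k] = ω_4^(3k) · X[k]
Shifted x = [-1, -2, -1, -2]

DFT(x[n-3]) = [-6, 0, 2, 0]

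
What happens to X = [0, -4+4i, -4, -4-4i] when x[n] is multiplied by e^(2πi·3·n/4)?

Modulation property: DFT(ω_4^(-3n)·x[n]) = X[(k-3) mod 4], so circularly shift X by 3 positions.

X[k-3] = [-4+4i, -4, -4-4i, 0]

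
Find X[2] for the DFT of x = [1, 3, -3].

X[2] = Σ(n=0 to 2) x[n] · ω_3^(2n) where ω_3 = e^(-2πi/3)
= (1)·ω_3^0 + (3)·ω_3^2 + (-3)·ω_3^4

X[2] = 1.0000+5.1962i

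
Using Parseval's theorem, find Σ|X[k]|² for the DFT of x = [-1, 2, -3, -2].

Parseval: Σ|x[n]|² = (1/N)Σ|X[k]|², so Σ|X[k]|² = N·Σ|x[n]|² = 4·18.0000

Σ|X[k]|² = N·Σ|x[n]|² = 4·18.0000 = 72.0000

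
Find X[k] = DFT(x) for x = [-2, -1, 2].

X[k] = Σ(n=0 to 2) x[n] · ω_3^(nk)
where ω_3 = e^(-2πi/3)

Computing each X[k]:
X[0] = -1
X[1] = -2.5000+2.5981i
X[2] = -2.5000-2.5981i

X = [-1, -2.5000+2.5981i, -2.5000-2.5981i]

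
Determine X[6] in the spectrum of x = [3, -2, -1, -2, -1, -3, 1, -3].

X[6] = Σ(n=0 to 7) x[n] · ω_8^(6n) where ω_8 = e^(-2πi/8)
= (3)·ω_8^0 + (-2)·ω_8^6 + (-1)·ω_8^12 + (-2)·ω_8^18 + (-1)·ω_8^24 + (-3)·ω_8^30 + (1)·ω_8^36 + (-3)·ω_8^42

X[6] = 2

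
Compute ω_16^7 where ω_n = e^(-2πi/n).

ω_16^7 = e^(-2πi·7/16)
= cos(-2π·7/16) + i·sin(-2π·7/16)
= cos(-14π/16) + i·sin(-14π/16)

ω_16^7 = cos(-14π/16) + i·sin(-14π/16) = -0.9239-0.3827i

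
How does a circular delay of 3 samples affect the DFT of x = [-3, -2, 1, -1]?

Time shift by 3: X_shifted[k] = ω_4^(3k) · X[k]
Shifted x = [-2, 1, -1, -3]

DFT(x[n-3]) = [-5, -1-4i, -1, -1+4i]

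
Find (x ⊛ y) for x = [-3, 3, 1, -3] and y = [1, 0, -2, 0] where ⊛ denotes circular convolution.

(x ⊛ y)[n] = Σ(m=0 to 3) x[m] · y[(n-m) mod 4]

Computing each output sample:
(x ⊛ y)[0] = -5
(x ⊛ y)[1] = 9
(x ⊛ y)[2] = 7
(x ⊛ y)[3] = -9

x ⊛ y = [-5, 9, 7, -9]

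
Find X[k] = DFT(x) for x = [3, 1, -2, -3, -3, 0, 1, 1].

X[k] = Σ(n=0 to 7) x[n] · ω_8^(nk)
where ω_8 = e^(-2πi/8)

Computing each X[k]:
X[0] = -2
X[1] = 9.5355+5.1213i
X[2] = 1-3i
X[3] = 2.4645-0.8787i
X[4] = 0
X[5] = 2.4645+0.8787i
X[6] = 1+3i
X[7] = 9.5355-5.1213i

X = [-2, 9.5355+5.1213i, 1-3i, 2.4645-0.8787i, 0, 2.4645+0.8787i, 1+3i, 9.5355-5.1213i]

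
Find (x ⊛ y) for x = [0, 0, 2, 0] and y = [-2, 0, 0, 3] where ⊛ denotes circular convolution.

(x ⊛ y)[n] = Σ(m=0 to 3) x[m] · y[(n-m) mod 4]

Computing each output sample:
(x ⊛ y)[0] = 0
(x ⊛ y)[1] = 6
(x ⊛ y)[2] = -4
(x ⊛ y)[3] = 0

x ⊛ y = [0, 6, -4, 0]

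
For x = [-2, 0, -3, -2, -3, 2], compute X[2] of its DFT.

X[2] = Σ(n=0 to 5) x[n] · ω_6^(2n) where ω_6 = e^(-2πi/6)
= (-2)·ω_6^0 + (0)·ω_6^2 + (-3)·ω_6^4 + (-2)·ω_6^6 + (-3)·ω_6^8 + (2)·ω_6^10

X[2] = -2.0000+1.7321i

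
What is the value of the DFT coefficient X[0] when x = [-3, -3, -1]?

X[0] = Σ(n=0 to 2) x[n] · ω_3^0 = Σ x[n]
= (-3) + (-3) + (-1)

X[0] = -7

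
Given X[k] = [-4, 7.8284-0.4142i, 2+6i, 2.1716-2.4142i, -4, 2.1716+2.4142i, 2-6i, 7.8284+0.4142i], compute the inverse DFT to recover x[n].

x[n] = (1/8) Σ(k=0 to 7) X[k] · e^(2πikn/8)

Computing each x[n]:
x[0] = 2
x[1] = 0
x[2] = -2
x[3] = 1
x[4] = -3
x[5] = -3
x[6] = -1
x[7] = 2

x = [2, 0, -2, 1, -3, -3, -1, 2]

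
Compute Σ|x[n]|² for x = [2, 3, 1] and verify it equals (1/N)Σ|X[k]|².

Time domain:
Σ|x[n]|² = |2|² + |3|² + |1|² = 14.0000

Frequency domain:
(1/3)Σ|X[k]|² = (1/3)(|6|² + |-1.7321i|² + |1.7321i|²) = (1/3)·42.0000 = 14.0000

Both sides agree, confirming Parseval's theorem.

Σ|x[n]|² = (1/N)Σ|X[k]|² = 14.0000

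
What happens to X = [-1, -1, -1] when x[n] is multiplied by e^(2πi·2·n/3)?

Modulation property: DFT(ω_3^(-2n)·x[n]) = X[(k-2) mod 3], so circularly shift X by 2 positions.

X[k-2] = [-1, -1, -1]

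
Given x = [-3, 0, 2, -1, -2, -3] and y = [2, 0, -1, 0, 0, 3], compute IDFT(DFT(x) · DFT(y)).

(x ⊛ y)[n] = Σ(m=0 to 5) x[m] · y[(n-m) mod 6]

Computing each output sample:
(x ⊛ y)[0] = -4
(x ⊛ y)[1] = 9
(x ⊛ y)[2] = 4
(x ⊛ y)[3] = -8
(x ⊛ y)[4] = -15
(x ⊛ y)[5] = -14

x ⊛ y = [-4, 9, 4, -8, -15, -14]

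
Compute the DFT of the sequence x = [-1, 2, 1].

X[k] = Σ(n=0 to 2) x[n] · ω_3^(nk)
where ω_3 = e^(-2πi/3)

Computing each X[k]:
X[0] = 2
X[1] = -2.5000-0.8660i
X[2] = -2.5000+0.8660i

X = [2, -2.5000-0.8660i, -2.5000+0.8660i]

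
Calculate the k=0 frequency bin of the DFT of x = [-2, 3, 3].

X[0] = Σ(n=0 to 2) x[n] · ω_3^0 = Σ x[n]
= (-2) + (3) + (3)

X[0] = 4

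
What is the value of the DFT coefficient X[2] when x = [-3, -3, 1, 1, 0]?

X[2] = Σ(n=0 to 4) x[n] · ω_5^(2n) where ω_5 = e^(-2πi/5)
= (-3)·ω_5^0 + (-3)·ω_5^2 + (1)·ω_5^4 + (1)·ω_5^6 + (0)·ω_5^8

X[2] = 0.0451+1.7634i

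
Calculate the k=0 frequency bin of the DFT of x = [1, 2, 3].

X[0] = Σ(n=0 to 2) x[n] · ω_3^0 = Σ x[n]
= (1) + (2) + (3)

X[0] = 6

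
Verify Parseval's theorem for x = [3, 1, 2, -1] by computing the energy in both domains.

Time domain:
Σ|x[n]|² = |3|² + |1|² + |2|² + |-1|² = 15.0000

Frequency domain:
(1/4)Σ|X[k]|² = (1/4)(|5|² + |1-2i|² + |5|² + |1+2i|²) = (1/4)·60.0000 = 15.0000

Both sides agree, confirming Parseval's theorem.

Σ|x[n]|² = (1/N)Σ|X[k]|² = 15.0000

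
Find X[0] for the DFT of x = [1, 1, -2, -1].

X[0] = Σ(n=0 to 3) x[n] · ω_4^0 = Σ x[n]
= (1) + (1) + (-2) + (-1)

X[0] = -1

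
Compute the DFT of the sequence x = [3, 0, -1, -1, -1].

X[k] = Σ(n=0 to 4) x[n] · ω_5^(nk)
where ω_5 = e^(-2πi/5)

Computing each X[k]:
X[0] = 0
X[1] = 4.3090-0.9511i
X[2] = 3.1910-0.5878i
X[3] = 3.1910+0.5878i
X[4] = 4.3090+0.9511i

X = [0, 4.3090-0.9511i, 3.1910-0.5878i, 3.1910+0.5878i, 4.3090+0.9511i]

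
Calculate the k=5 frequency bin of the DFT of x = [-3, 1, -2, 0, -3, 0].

X[5] = Σ(n=0 to 5) x[n] · ω_6^(5n) where ω_6 = e^(-2πi/6)
= (-3)·ω_6^0 + (1)·ω_6^5 + (-2)·ω_6^10 + (0)·ω_6^15 + (-3)·ω_6^20 + (0)·ω_6^25

X[5] = 1.7321i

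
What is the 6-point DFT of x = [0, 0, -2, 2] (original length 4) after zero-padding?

Original 4-point DFT: [0, 2+2i, -4, 2-2i]
Zero-padded 6-point DFT provides frequency interpolation.

DFT_6([x, 0, ...]) = [0, -1.0000+1.7321i, 3.0000-1.7321i, -4, 3.0000+1.7321i, -1.0000-1.7321i]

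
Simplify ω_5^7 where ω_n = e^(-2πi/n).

Since ω_5^5 = 1, powers reduce modulo 5.
7 mod 5 = 2
So ω_5^7 = ω_5^2 = e^(-2πi·2/5)

ω_5^7 = ω_5^2 = -0.8090-0.5878i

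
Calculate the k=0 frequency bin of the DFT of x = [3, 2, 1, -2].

X[0] = Σ(n=0 to 3) x[n] · ω_4^0 = Σ x[n]
= (3) + (2) + (1) + (-2)

X[0] = 4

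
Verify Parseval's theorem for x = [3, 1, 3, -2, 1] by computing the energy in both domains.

Time domain:
Σ|x[n]|² = |3|² + |1|² + |3|² + |-2|² + |1|² = 24.0000

Frequency domain:
(1/5)Σ|X[k]|² = (1/5)(|6|² + |2.8090-2.9389i|² + |1.6910+4.7553i|² + |1.6910-4.7553i|² + |2.8090+2.9389i|²) = (1/5)·120.0000 = 24.0000

Both sides agree, confirming Parseval's theorem.

Σ|x[n]|² = (1/N)Σ|X[k]|² = 24.0000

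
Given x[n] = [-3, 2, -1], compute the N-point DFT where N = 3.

X[k] = Σ(n=0 to 2) x[n] · ω_3^(nk)
where ω_3 = e^(-2πi/3)

Computing each X[k]:
X[0] = -2
X[1] = -3.5000-2.5981i
X[2] = -3.5000+2.5981i

X = [-2, -3.5000-2.5981i, -3.5000+2.5981i]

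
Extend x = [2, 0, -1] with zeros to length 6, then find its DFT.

Original 3-point DFT: [1, 2.5000-0.8660i, 2.5000+0.8660i]
Zero-padded 6-point DFT provides frequency interpolation.

DFT_6([x, 0, ...]) = [1, 2.5000+0.8660i, 2.5000-0.8660i, 1, 2.5000+0.8660i, 2.5000-0.8660i]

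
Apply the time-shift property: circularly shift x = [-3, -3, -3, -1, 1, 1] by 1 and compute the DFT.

Time shift by 1: X_shifted[k] = ω_6^(1k) · X[k]
Shifted x = [1, -3, -3, -3, -1, 1]

DFT(x[n-1]) = [-8, 5.0000+5.1962i, 1.0000+1.7321i, 2, 1.0000-1.7321i, 5.0000-5.1962i]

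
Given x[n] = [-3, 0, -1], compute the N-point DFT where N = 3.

X[k] = Σ(n=0 to 2) x[n] · ω_3^(nk)
where ω_3 = e^(-2πi/3)

Computing each X[k]:
X[0] = -4
X[1] = -2.5000-0.8660i
X[2] = -2.5000+0.8660i

X = [-4, -2.5000-0.8660i, -2.5000+0.8660i]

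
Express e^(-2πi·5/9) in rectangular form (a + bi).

ω_9^5 = e^(-2πi·5/9)
= cos(-2π·5/9) + i·sin(-2π·5/9)
= cos(-10π/9) + i·sin(-10π/9)

ω_9^5 = cos(-10π/9) + i·sin(-10π/9) = -0.9397+0.3420i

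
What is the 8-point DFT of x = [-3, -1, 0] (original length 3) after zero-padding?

Original 3-point DFT: [-4, -2.5000+0.8660i, -2.5000-0.8660i]
Zero-padded 8-point DFT provides frequency interpolation.

DFT_8([x, 0, ...]) = [-4, -3.7071+0.7071i, -3+1i, -2.2929+0.7071i, -2, -2.2929-0.7071i, -3-1i, -3.7071-0.7071i]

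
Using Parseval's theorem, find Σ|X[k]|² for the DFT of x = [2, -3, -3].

Parseval: Σ|x[n]|² = (1/N)Σ|X[k]|², so Σ|X[k]|² = N·Σ|x[n]|² = 3·22.0000

Σ|X[k]|² = N·Σ|x[n]|² = 3·22.0000 = 66.0000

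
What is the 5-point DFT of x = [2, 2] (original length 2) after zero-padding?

Original 2-point DFT: [4, 0]
Zero-padded 5-point DFT provides frequency interpolation.

DFT_5([x, 0, ...]) = [4, 2.6180-1.9021i, 0.3820-1.1756i, 0.3820+1.1756i, 2.6180+1.9021i]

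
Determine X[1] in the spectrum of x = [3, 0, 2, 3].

X[1] = Σ(n=0 to 3) x[n] · ω_4^(1n) where ω_4 = e^(-2πi/4)
= (3)·ω_4^0 + (0)·ω_4^1 + (2)·ω_4^2 + (3)·ω_4^3

X[1] = 1+3i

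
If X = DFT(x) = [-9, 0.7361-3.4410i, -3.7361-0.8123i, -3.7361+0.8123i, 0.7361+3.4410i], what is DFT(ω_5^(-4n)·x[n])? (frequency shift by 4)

Modulation property: DFT(ω_5^(-4n)·x[n]) = X[(k-4) mod 5], so circularly shift X by 4 positions.

X[k-4] = [0.7361-3.4410i, -3.7361-0.8123i, -3.7361+0.8123i, 0.7361+3.4410i, -9]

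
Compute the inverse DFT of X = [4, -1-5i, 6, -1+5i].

x[n] = (1/4) Σ(k=0 to 3) X[k] · e^(2πikn/4)

Computing each x[n]:
x[0] = 2
x[1] = 2
x[2] = 3
x[3] = -3

x = [2, 2, 3, -3]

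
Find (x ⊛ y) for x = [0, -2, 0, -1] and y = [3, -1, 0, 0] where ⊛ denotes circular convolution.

(x ⊛ y)[n] = Σ(m=0 to 3) x[m] · y[(n-m) mod 4]

Computing each output sample:
(x ⊛ y)[0] = 1
(x ⊛ y)[1] = -6
(x ⊛ y)[2] = 2
(x ⊛ y)[3] = -3

x ⊛ y = [1, -6, 2, -3]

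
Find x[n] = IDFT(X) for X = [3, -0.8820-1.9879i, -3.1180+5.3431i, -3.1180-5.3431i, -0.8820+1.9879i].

x[n] = (1/5) Σ(k=0 to 4) X[k] · e^(2πikn/5)

Computing each x[n]:
x[0] = -1
x[1] = 1
x[2] = 3
x[3] = -2
x[4] = 2

x = [-1, 1, 3, -2, 2]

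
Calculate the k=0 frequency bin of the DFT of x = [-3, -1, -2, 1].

X[0] = Σ(n=0 to 3) x[n] · ω_4^0 = Σ x[n]
= (-3) + (-1) + (-2) + (1)

X[0] = -5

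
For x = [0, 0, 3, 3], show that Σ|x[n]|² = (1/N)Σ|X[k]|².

Time domain:
Σ|x[n]|² = |0|² + |0|² + |3|² + |3|² = 18.0000

Frequency domain:
(1/4)Σ|X[k]|² = (1/4)(|6|² + |-3+3i|² + |0|² + |-3-3i|²) = (1/4)·72.0000 = 18.0000

Both sides agree, confirming Parseval's theorem.

Σ|x[n]|² = (1/N)Σ|X[k]|² = 18.0000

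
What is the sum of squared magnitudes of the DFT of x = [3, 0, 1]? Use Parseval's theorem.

Parseval: Σ|x[n]|² = (1/N)Σ|X[k]|², so Σ|X[k]|² = N·Σ|x[n]|² = 3·10.0000

Σ|X[k]|² = N·Σ|x[n]|² = 3·10.0000 = 30.0000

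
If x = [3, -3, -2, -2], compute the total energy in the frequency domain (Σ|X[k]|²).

Parseval: Σ|x[n]|² = (1/N)Σ|X[k]|², so Σ|X[k]|² = N·Σ|x[n]|² = 4·26.0000

Σ|X[k]|² = N·Σ|x[n]|² = 4·26.0000 = 104.0000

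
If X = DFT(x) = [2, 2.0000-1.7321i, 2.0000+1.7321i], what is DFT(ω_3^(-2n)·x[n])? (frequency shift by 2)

Modulation property: DFT(ω_3^(-2n)·x[n]) = X[(k-2) mod 3], so circularly shift X by 2 positions.

X[k-2] = [2.0000-1.7321i, 2.0000+1.7321i, 2]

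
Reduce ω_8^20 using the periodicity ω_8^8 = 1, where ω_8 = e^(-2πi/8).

Since ω_8^8 = 1, powers reduce modulo 8.
20 mod 8 = 4
So ω_8^20 = ω_8^4 = e^(-2πi·4/8)

ω_8^20 = ω_8^4 = -1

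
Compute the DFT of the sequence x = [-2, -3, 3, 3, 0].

X[k] = Σ(n=0 to 4) x[n] · ω_5^(nk)
where ω_5 = e^(-2πi/5)

Computing each X[k]:
X[0] = 1
X[1] = -7.7812+2.8532i
X[2] = 2.2812+1.7634i
X[3] = 2.2812-1.7634i
X[4] = -7.7812-2.8532i

X = [1, -7.7812+2.8532i, 2.2812+1.7634i, 2.2812-1.7634i, -7.7812-2.8532i]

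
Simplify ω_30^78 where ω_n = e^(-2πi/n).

Since ω_30^30 = 1, powers reduce modulo 30.
78 mod 30 = 18
So ω_30^78 = ω_30^18 = e^(-2πi·18/30)

ω_30^78 = ω_30^18 = -0.8090+0.5878i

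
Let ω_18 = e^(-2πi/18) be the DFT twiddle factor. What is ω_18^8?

ω_18^8 = e^(-2πi·8/18)
= cos(-2π·8/18) + i·sin(-2π·8/18)
= cos(-16π/18) + i·sin(-16π/18)

ω_18^8 = cos(-16π/18) + i·sin(-16π/18) = -0.9397-0.3420i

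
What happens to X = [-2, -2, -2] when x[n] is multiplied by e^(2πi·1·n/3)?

Modulation property: DFT(ω_3^(-1n)·x[n]) = X[(k-1) mod 3], so circularly shift X by 1 positions.

X[k-1] = [-2, -2, -2]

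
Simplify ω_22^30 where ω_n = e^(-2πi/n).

Since ω_22^22 = 1, powers reduce modulo 22.
30 mod 22 = 8
So ω_22^30 = ω_22^8 = e^(-2πi·8/22)

ω_22^30 = ω_22^8 = -0.6549-0.7557i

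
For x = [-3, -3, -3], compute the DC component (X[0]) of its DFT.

X[0] = Σ(n=0 to 2) x[n] · ω_3^0 = Σ x[n]
= (-3) + (-3) + (-3)

X[0] = -9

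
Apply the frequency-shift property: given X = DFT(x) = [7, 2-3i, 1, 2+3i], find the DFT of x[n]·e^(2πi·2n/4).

Modulation property: DFT(ω_4^(-2n)·x[n]) = X[(k-2) mod 4], so circularly shift X by 2 positions.

X[k-2] = [1, 2+3i, 7, 2-3i]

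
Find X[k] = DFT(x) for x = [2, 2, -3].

X[k] = Σ(n=0 to 2) x[n] · ω_3^(nk)
where ω_3 = e^(-2πi/3)

Computing each X[k]:
X[0] = 1
X[1] = 2.5000-4.3301i
X[2] = 2.5000+4.3301i

X = [1, 2.5000-4.3301i, 2.5000+4.3301i]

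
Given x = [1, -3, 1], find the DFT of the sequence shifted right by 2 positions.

Time shift by 2: X_shifted[k] = ω_3^(2k) · X[k]
Shifted x = [-3, 1, 1]

DFT(x[n-2]) = [-1, -4, -4]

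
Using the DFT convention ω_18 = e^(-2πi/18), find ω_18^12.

ω_18^12 = e^(-2πi·12/18)
= cos(-2π·12/18) + i·sin(-2π·12/18)
= cos(-24π/18) + i·sin(-24π/18)

ω_18^12 = cos(-24π/18) + i·sin(-24π/18) = -0.5000+0.8660i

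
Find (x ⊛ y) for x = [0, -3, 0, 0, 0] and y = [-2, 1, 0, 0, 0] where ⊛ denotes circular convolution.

(x ⊛ y)[n] = Σ(m=0 to 4) x[m] · y[(n-m) mod 5]

Computing each output sample:
(x ⊛ y)[0] = 0
(x ⊛ y)[1] = 6
(x ⊛ y)[2] = -3
(x ⊛ y)[3] = 0
(x ⊛ y)[4] = 0

x ⊛ y = [0, 6, -3, 0, 0]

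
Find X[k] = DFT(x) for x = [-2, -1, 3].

X[k] = Σ(n=0 to 2) x[n] · ω_3^(nk)
where ω_3 = e^(-2πi/3)

Computing each X[k]:
X[0] = 0
X[1] = -3.0000+3.4641i
X[2] = -3.0000-3.4641i

X = [0, -3.0000+3.4641i, -3.0000-3.4641i]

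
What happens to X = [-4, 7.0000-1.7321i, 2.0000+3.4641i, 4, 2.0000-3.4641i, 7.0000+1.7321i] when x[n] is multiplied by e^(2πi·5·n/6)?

Modulation property: DFT(ω_6^(-5n)·x[n]) = X[(k-5) mod 6], so circularly shift X by 5 positions.

X[k-5] = [7.0000-1.7321i, 2.0000+3.4641i, 4, 2.0000-3.4641i, 7.0000+1.7321i, -4]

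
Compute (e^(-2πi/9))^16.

Since ω_9^9 = 1, powers reduce modulo 9.
16 mod 9 = 7
So ω_9^16 = ω_9^7 = e^(-2πi·7/9)

ω_9^16 = ω_9^7 = 0.1736+0.9848i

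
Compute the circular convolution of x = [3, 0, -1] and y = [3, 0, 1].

(x ⊛ y)[n] = Σ(m=0 to 2) x[m] · y[(n-m) mod 3]

Computing each output sample:
(x ⊛ y)[0] = 9
(x ⊛ y)[1] = -1
(x ⊛ y)[2] = 0

x ⊛ y = [9, -1, 0]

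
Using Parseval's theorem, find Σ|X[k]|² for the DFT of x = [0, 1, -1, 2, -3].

Parseval: Σ|x[n]|² = (1/N)Σ|X[k]|², so Σ|X[k]|² = N·Σ|x[n]|² = 5·15.0000

Σ|X[k]|² = N·Σ|x[n]|² = 5·15.0000 = 75.0000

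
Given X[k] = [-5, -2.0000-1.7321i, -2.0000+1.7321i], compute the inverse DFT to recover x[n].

x[n] = (1/3) Σ(k=0 to 2) X[k] · e^(2πikn/3)

Computing each x[n]:
x[0] = -3
x[1] = 0
x[2] = -2

x = [-3, 0, -2]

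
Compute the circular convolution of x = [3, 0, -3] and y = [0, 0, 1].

(x ⊛ y)[n] = Σ(m=0 to 2) x[m] · y[(n-m) mod 3]

Computing each output sample:
(x ⊛ y)[0] = 0
(x ⊛ y)[1] = -3
(x ⊛ y)[2] = 3

x ⊛ y = [0, -3, 3]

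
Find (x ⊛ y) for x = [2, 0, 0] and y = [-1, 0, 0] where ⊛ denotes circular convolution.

(x ⊛ y)[n] = Σ(m=0 to 2) x[m] · y[(n-m) mod 3]

Computing each output sample:
(x ⊛ y)[0] = -2
(x ⊛ y)[1] = 0
(x ⊛ y)[2] = 0

x ⊛ y = [-2, 0, 0]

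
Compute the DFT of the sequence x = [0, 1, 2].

X[k] = Σ(n=0 to 2) x[n] · ω_3^(nk)
where ω_3 = e^(-2πi/3)

Computing each X[k]:
X[0] = 3
X[1] = -1.5000+0.8660i
X[2] = -1.5000-0.8660i

X = [3, -1.5000+0.8660i, -1.5000-0.8660i]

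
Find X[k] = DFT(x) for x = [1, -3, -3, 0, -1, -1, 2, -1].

X[k] = Σ(n=0 to 7) x[n] · ω_8^(nk)
where ω_8 = e^(-2πi/8)

Computing each X[k]:
X[0] = -6
X[1] = -0.1213+5.7071i
X[2] = 1+3i
X[3] = 4.1213-4.2929i
X[4] = 4
X[5] = 4.1213+4.2929i
X[6] = 1-3i
X[7] = -0.1213-5.7071i

X = [-6, -0.1213+5.7071i, 1+3i, 4.1213-4.2929i, 4, 4.1213+4.2929i, 1-3i, -0.1213-5.7071i]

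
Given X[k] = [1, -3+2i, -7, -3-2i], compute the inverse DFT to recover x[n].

x[n] = (1/4) Σ(k=0 to 3) X[k] · e^(2πikn/4)

Computing each x[n]:
x[0] = -3
x[1] = 1
x[2] = 0
x[3] = 3

x = [-3, 1, 0, 3]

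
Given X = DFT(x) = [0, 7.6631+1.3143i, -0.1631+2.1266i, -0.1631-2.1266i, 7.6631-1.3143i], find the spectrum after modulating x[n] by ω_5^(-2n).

Modulation property: DFT(ω_5^(-2n)·x[n]) = X[(k-2) mod 5], so circularly shift X by 2 positions.

X[k-2] = [-0.1631-2.1266i, 7.6631-1.3143i, 0, 7.6631+1.3143i, -0.1631+2.1266i]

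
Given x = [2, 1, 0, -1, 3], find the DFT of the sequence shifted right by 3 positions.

Time shift by 3: X_shifted[k] = ω_5^(3k) · X[k]
Shifted x = [0, -1, 3, 2, 1]

DFT(x[n-3]) = [5, -4.0451+1.3143i, 1.5451+2.1266i, 1.5451-2.1266i, -4.0451-1.3143i]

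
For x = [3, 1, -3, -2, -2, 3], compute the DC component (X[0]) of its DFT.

X[0] = Σ(n=0 to 5) x[n] · ω_6^0 = Σ x[n]
= (3) + (1) + (-3) + (-2) + (-2) + (3)

X[0] = 0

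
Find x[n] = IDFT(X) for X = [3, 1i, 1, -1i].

x[n] = (1/4) Σ(k=0 to 3) X[k] · e^(2πikn/4)

Computing each x[n]:
x[0] = 1
x[1] = 0
x[2] = 1
x[3] = 1

x = [1, 0, 1, 1]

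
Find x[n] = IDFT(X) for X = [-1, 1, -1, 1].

x[n] = (1/4) Σ(k=0 to 3) X[k] · e^(2πikn/4)

Computing each x[n]:
x[0] = 0
x[1] = 0
x[2] = -1
x[3] = 0

x = [0, 0, -1, 0]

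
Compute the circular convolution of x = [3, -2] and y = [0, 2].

(x ⊛ y)[n] = Σ(m=0 to 1) x[m] · y[(n-m) mod 2]

Computing each output sample:
(x ⊛ y)[0] = -4
(x ⊛ y)[1] = 6

x ⊛ y = [-4, 6]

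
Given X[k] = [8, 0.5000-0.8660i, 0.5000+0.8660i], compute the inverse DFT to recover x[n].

x[n] = (1/3) Σ(k=0 to 2) X[k] · e^(2πikn/3)

Computing each x[n]:
x[0] = 3
x[1] = 3
x[2] = 2

x = [3, 3, 2]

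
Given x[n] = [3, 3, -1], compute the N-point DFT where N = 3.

X[k] = Σ(n=0 to 2) x[n] · ω_3^(nk)
where ω_3 = e^(-2πi/3)

Computing each X[k]:
X[0] = 5
X[1] = 2.0000-3.4641i
X[2] = 2.0000+3.4641i

X = [5, 2.0000-3.4641i, 2.0000+3.4641i]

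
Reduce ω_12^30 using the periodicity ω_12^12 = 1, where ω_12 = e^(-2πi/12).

Since ω_12^12 = 1, powers reduce modulo 12.
30 mod 12 = 6
So ω_12^30 = ω_12^6 = e^(-2πi·6/12)

ω_12^30 = ω_12^6 = -1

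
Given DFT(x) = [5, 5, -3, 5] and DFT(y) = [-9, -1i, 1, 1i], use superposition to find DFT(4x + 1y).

By linearity: DFT(4x + 1y) = 4·DFT(x) + 1·DFT(y)
= 4·[5, 5, -3, 5] + 1·[-9, -1i, 1, 1i]

Computing element-wise:
Z[0] = 4·(5) + 1·(-9) = 11
Z[1] = 4·(5) + 1·(-1i) = 20-1i
Z[2] = 4·(-3) + 1·(1) = -11
Z[3] = 4·(5) + 1·(1i) = 20+1i

DFT(4x + 1y) = 4·X + 1·Y = [11, 20-1i, -11, 20+1i]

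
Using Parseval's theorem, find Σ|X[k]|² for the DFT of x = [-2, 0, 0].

Parseval: Σ|x[n]|² = (1/N)Σ|X[k]|², so Σ|X[k]|² = N·Σ|x[n]|² = 3·4.0000

Σ|X[k]|² = N·Σ|x[n]|² = 3·4.0000 = 12.0000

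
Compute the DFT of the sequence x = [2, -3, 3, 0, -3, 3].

X[k] = Σ(n=0 to 5) x[n] · ω_6^(nk)
where ω_6 = e^(-2πi/6)

Computing each X[k]:
X[0] = 2
X[1] = 2
X[2] = 2.0000+10.3923i
X[3] = 2
X[4] = 2.0000-10.3923i
X[5] = 2

X = [2, 2, 2.0000+10.3923i, 2, 2.0000-10.3923i, 2]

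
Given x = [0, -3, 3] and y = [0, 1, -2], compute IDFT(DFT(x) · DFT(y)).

(x ⊛ y)[n] = Σ(m=0 to 2) x[m] · y[(n-m) mod 3]

Computing each output sample:
(x ⊛ y)[0] = 9
(x ⊛ y)[1] = -6
(x ⊛ y)[2] = -3

x ⊛ y = [9, -6, -3]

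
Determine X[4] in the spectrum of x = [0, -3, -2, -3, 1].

X[4] = Σ(n=0 to 4) x[n] · ω_5^(4n) where ω_5 = e^(-2πi/5)
= (0)·ω_5^0 + (-3)·ω_5^4 + (-2)·ω_5^8 + (-3)·ω_5^12 + (1)·ω_5^16

X[4] = 3.4271-3.2164i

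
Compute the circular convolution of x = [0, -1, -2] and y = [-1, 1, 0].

(x ⊛ y)[n] = Σ(m=0 to 2) x[m] · y[(n-m) mod 3]

Computing each output sample:
(x ⊛ y)[0] = -2
(x ⊛ y)[1] = 1
(x ⊛ y)[2] = 1

x ⊛ y = [-2, 1, 1]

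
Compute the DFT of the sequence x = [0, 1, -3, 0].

X[k] = Σ(n=0 to 3) x[n] · ω_4^(nk)
where ω_4 = e^(-2πi/4)

Computing each X[k]:
X[0] = -2
X[1] = 3-1i
X[2] = -4
X[3] = 3+1i

X = [-2, 3-1i, -4, 3+1i]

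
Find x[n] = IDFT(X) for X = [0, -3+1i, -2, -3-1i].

x[n] = (1/4) Σ(k=0 to 3) X[k] · e^(2πikn/4)

Computing each x[n]:
x[0] = -2
x[1] = 0
x[2] = 1
x[3] = 1

x = [-2, 0, 1, 1]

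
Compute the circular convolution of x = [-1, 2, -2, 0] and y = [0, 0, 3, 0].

(x ⊛ y)[n] = Σ(m=0 to 3) x[m] · y[(n-m) mod 4]

Computing each output sample:
(x ⊛ y)[0] = -6
(x ⊛ y)[1] = 0
(x ⊛ y)[2] = -3
(x ⊛ y)[3] = 6

x ⊛ y = [-6, 0, -3, 6]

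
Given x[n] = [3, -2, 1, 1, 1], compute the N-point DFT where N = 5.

X[k] = Σ(n=0 to 4) x[n] · ω_5^(nk)
where ω_5 = e^(-2πi/5)

Computing each X[k]:
X[0] = 4
X[1] = 1.0729+2.8532i
X[2] = 4.4271+1.7634i
X[3] = 4.4271-1.7634i
X[4] = 1.0729-2.8532i

X = [4, 1.0729+2.8532i, 4.4271+1.7634i, 4.4271-1.7634i, 1.0729-2.8532i]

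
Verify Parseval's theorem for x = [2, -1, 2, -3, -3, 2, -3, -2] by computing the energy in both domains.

Time domain:
Σ|x[n]|² = |2|² + |-1|² + |2|² + |-3|² + |-3|² + |2|² + |-3|² + |-2|² = 44.0000

Frequency domain:
(1/8)Σ|X[k]|² = (1/8)(|-6|² + |3.5858-2.1716i|² + |-6i|² + |6.4142+7.8284i|² + |2|² + |6.4142-7.8284i|² + |6i|² + |3.5858+2.1716i|²) = (1/8)·352.0000 = 44.0000

Both sides agree, confirming Parseval's theorem.

Σ|x[n]|² = (1/N)Σ|X[k]|² = 44.0000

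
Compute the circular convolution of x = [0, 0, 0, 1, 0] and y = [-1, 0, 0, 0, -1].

(x ⊛ y)[n] = Σ(m=0 to 4) x[m] · y[(n-m) mod 5]

Computing each output sample:
(x ⊛ y)[0] = 0
(x ⊛ y)[1] = 0
(x ⊛ y)[2] = -1
(x ⊛ y)[3] = -1
(x ⊛ y)[4] = 0

x ⊛ y = [0, 0, -1, -1, 0]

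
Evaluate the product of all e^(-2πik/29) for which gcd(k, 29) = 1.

The primitive 29th roots of unity are ω_29^k for k coprime to 29: k ∈ {1, 2, 3, 4, 5, 6, 7, 8, 9, 10, 11, 12, 13, 14, 15, 16, 17, 18, 19, 20, 21, 22, 23, 24, 25, 26, 27, 28}
Their product equals the constant term of the cyclotomic polynomial Φ_29(x) up to sign.
For n ≥ 3, the product of all primitive nth roots of unity is 1. (For n=1 it is 1; for n=2 it is -1.)

1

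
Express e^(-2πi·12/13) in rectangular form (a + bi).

ω_13^12 = e^(-2πi·12/13)
= cos(-2π·12/13) + i·sin(-2π·12/13)
= cos(-24π/13) + i·sin(-24π/13)

ω_13^12 = cos(-24π/13) + i·sin(-24π/13) = 0.8855+0.4647i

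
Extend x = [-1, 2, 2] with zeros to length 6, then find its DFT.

Original 3-point DFT: [3, -3, -3]
Zero-padded 6-point DFT provides frequency interpolation.

DFT_6([x, 0, ...]) = [3, -1.0000-3.4641i, -3, -1, -3, -1.0000+3.4641i]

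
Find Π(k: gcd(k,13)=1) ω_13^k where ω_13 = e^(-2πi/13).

The primitive 13th roots of unity are ω_13^k for k coprime to 13: k ∈ {1, 2, 3, 4, 5, 6, 7, 8, 9, 10, 11, 12}
Their product equals the constant term of the cyclotomic polynomial Φ_13(x) up to sign.
For n ≥ 3, the product of all primitive nth roots of unity is 1. (For n=1 it is 1; for n=2 it is -1.)

1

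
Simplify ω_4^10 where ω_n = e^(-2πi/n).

Since ω_4^4 = 1, powers reduce modulo 4.
10 mod 4 = 2
So ω_4^10 = ω_4^2 = e^(-2πi·2/4)

ω_4^10 = ω_4^2 = -1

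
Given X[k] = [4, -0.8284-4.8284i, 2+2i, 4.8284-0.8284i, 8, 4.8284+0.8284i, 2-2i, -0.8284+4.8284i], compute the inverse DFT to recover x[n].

x[n] = (1/8) Σ(k=0 to 7) X[k] · e^(2πikn/8)

Computing each x[n]:
x[0] = 3
x[1] = -1
x[2] = 2
x[3] = 2
x[4] = 1
x[5] = -1
x[6] = 0
x[7] = -2

x = [3, -1, 2, 2, 1, -1, 0, -2]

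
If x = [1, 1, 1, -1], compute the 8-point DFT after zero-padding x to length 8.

Original 4-point DFT: [2, -2i, 2, 2i]
Zero-padded 8-point DFT provides frequency interpolation.

DFT_8([x, 0, ...]) = [2, 2.4142-1.0000i, -2i, -0.4142+1.0000i, 2, -0.4142-1.0000i, 2i, 2.4142+1.0000i]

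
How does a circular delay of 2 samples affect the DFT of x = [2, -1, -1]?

Time shift by 2: X_shifted[k] = ω_3^(2k) · X[k]
Shifted x = [-1, -1, 2]

DFT(x[n-2]) = [0, -1.5000+2.5981i, -1.5000-2.5981i]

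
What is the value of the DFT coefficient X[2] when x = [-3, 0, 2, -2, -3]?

X[2] = Σ(n=0 to 4) x[n] · ω_5^(2n) where ω_5 = e^(-2πi/5)
= (-3)·ω_5^0 + (0)·ω_5^2 + (2)·ω_5^4 + (-2)·ω_5^6 + (-3)·ω_5^8

X[2] = -0.5729+2.0409i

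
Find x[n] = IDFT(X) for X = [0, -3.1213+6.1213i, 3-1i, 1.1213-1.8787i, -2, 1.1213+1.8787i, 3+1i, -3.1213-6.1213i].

x[n] = (1/8) Σ(k=0 to 7) X[k] · e^(2πikn/8)

Computing each x[n]:
x[0] = 0
x[1] = -1
x[2] = -3
x[3] = 0
x[4] = 1
x[5] = 2
x[6] = 1
x[7] = 0

x = [0, -1, -3, 0, 1, 2, 1, 0]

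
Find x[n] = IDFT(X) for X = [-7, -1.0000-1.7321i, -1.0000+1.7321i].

x[n] = (1/3) Σ(k=0 to 2) X[k] · e^(2πikn/3)

Computing each x[n]:
x[0] = -3
x[1] = -1
x[2] = -3

x = [-3, -1, -3]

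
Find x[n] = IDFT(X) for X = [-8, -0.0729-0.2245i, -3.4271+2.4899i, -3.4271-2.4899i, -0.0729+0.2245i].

x[n] = (1/5) Σ(k=0 to 4) X[k] · e^(2πikn/5)

Computing each x[n]:
x[0] = -3
x[1] = -1
x[2] = -1
x[3] = -3
x[4] = 0

x = [-3, -1, -1, -3, 0]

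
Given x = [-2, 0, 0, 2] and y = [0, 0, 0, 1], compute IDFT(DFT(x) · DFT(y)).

(x ⊛ y)[n] = Σ(m=0 to 3) x[m] · y[(n-m) mod 4]

Computing each output sample:
(x ⊛ y)[0] = 0
(x ⊛ y)[1] = 0
(x ⊛ y)[2] = 2
(x ⊛ y)[3] = -2

x ⊛ y = [0, 0, 2, -2]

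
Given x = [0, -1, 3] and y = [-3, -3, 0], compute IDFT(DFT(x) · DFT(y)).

(x ⊛ y)[n] = Σ(m=0 to 2) x[m] · y[(n-m) mod 3]

Computing each output sample:
(x ⊛ y)[0] = -9
(x ⊛ y)[1] = 3
(x ⊛ y)[2] = -6

x ⊛ y = [-9, 3, -6]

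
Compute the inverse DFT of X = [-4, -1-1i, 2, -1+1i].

x[n] = (1/4) Σ(k=0 to 3) X[k] · e^(2πikn/4)

Computing each x[n]:
x[0] = -1
x[1] = -1
x[2] = 0
x[3] = -2

x = [-1, -1, 0, -2]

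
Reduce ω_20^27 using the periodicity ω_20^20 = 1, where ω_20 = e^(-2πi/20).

Since ω_20^20 = 1, powers reduce modulo 20.
27 mod 20 = 7
So ω_20^27 = ω_20^7 = e^(-2πi·7/20)

ω_20^27 = ω_20^7 = -0.5878-0.8090i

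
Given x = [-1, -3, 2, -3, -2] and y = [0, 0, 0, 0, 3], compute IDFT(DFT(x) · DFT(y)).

(x ⊛ y)[n] = Σ(m=0 to 4) x[m] · y[(n-m) mod 5]

Computing each output sample:
(x ⊛ y)[0] = -9
(x ⊛ y)[1] = 6
(x ⊛ y)[2] = -9
(x ⊛ y)[3] = -6
(x ⊛ y)[4] = -3

x ⊛ y = [-9, 6, -9, -6, -3]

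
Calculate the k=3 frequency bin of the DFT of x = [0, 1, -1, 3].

X[3] = Σ(n=0 to 3) x[n] · ω_4^(3n) where ω_4 = e^(-2πi/4)
= (0)·ω_4^0 + (1)·ω_4^3 + (-1)·ω_4^6 + (3)·ω_4^9

X[3] = 1-2i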